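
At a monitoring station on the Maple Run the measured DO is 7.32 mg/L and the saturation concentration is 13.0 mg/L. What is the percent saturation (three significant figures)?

56.3 % saturation

% saturation = C/C_s × 100 = 7.32/13.0 × 100 = 56.3 %.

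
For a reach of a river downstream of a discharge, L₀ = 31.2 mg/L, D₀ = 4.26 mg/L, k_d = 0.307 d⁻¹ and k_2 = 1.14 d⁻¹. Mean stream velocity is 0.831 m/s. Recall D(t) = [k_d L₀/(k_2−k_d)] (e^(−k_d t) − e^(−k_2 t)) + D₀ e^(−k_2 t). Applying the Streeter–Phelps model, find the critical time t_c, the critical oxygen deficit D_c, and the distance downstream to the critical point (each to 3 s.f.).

t_c ≈ 1.02 d; D_c ≈ 6.14 mg/L; x_c ≈ 73.2 km

At the critical point dD/dt = 0, so k_d L₀ e^(−k_d t) = k_2 D. Substituting D(t) from the Streeter–Phelps equation and solving for t gives
t_c = ln[(k_2/k_d)(1 − D₀(k_2−k_d)/(k_d L₀))] / (k_2−k_d).
Here k_2−k_d = 0.8330 d⁻¹ and 1 − D₀(k_2−k_d)/(k_d L₀) = 1 − 4.26×0.8330/(0.307×31.2) = 0.6295, so
t_c = ln(3.713 × 0.6295) / 0.8330 = 0.8491 / 0.8330 = 1.019 d.
L(t_c) = L₀ e^(−k_d t_c) = 31.2 × 0.7313 = 22.82 mg/L, and at the critical point k_2 D_c = k_d L, so D_c = (0.307/1.14) × 22.82 = 6.144 mg/L.
x_c = v t_c = 0.831 m/s × 1.019 d × 86400 s/d = 73190 m ≈ 73.2 km.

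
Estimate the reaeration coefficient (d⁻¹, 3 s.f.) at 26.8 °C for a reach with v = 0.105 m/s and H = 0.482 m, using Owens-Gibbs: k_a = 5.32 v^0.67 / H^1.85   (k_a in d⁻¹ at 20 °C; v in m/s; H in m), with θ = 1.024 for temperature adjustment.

k_a(20) = 5.32 × 0.105^0.67 / 0.482^1.85 = 5.32 × 0.2209 / 0.2592 = 4.534 d⁻¹.
k_a(26.8) = 4.534 × 1.024^(26.8−20) = 4.534 × 1.175 = 5.327 d⁻¹.

k_a ≈ 5.33 d⁻¹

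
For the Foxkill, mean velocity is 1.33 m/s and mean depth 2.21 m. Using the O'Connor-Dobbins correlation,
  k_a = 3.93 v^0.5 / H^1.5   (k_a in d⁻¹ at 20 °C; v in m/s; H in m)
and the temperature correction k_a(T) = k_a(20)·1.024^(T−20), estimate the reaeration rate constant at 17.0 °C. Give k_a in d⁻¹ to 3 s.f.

k_a(20) = 3.93 × 1.33^0.5 / 2.21^1.5 = 3.93 × 1.153 / 3.285 = 1.380 d⁻¹.
k_a(17.0) = 1.380 × 1.024^(17.0−20) = 1.380 × 0.9313 = 1.285 d⁻¹.

k_a ≈ 1.28 d⁻¹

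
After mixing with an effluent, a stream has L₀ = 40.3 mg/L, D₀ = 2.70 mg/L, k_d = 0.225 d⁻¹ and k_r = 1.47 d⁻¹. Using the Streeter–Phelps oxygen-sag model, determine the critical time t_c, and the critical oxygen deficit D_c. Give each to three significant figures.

t_c ≈ 1.14 d; D_c ≈ 4.78 mg/L

At the critical point dD/dt = 0, so k_d L₀ e^(−k_d t) = k_r D. Substituting D(t) from the Streeter–Phelps equation and solving for t gives
t_c = ln[(k_r/k_d)(1 − D₀(k_r−k_d)/(k_d L₀))] / (k_r−k_d).
Here k_r−k_d = 1.245 d⁻¹ and 1 − D₀(k_r−k_d)/(k_d L₀) = 1 − 2.70×1.245/(0.225×40.3) = 0.6293, so
t_c = ln(6.533 × 0.6293) / 1.245 = 1.414 / 1.245 = 1.136 d.
D_c = (k_d/k_r) L₀ e^(−k_d t_c) = (0.225/1.47) × 40.3 × e^(−0.225×1.136) = 0.1531 × 40.3 × 0.7745 = 4.778 mg/L.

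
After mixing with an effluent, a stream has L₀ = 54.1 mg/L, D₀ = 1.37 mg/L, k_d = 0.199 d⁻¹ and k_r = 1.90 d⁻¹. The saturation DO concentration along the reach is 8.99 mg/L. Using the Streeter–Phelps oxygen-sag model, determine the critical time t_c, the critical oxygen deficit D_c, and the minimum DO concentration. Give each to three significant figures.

At the critical point dD/dt = 0, so k_d L₀ e^(−k_d t) = k_r D. Substituting D(t) from the Streeter–Phelps equation and solving for t gives
t_c = ln[(k_r/k_d)(1 − D₀(k_r−k_d)/(k_d L₀))] / (k_r−k_d).
Here k_r−k_d = 1.701 d⁻¹ and 1 − D₀(k_r−k_d)/(k_d L₀) = 1 − 1.37×1.701/(0.199×54.1) = 0.7835, so
t_c = ln(9.548 × 0.7835) / 1.701 = 2.012 / 1.701 = 1.183 d.
D_c = (k_d/k_r) L₀ e^(−k_d t_c) = (0.199/1.90) × 54.1 × e^(−0.199×1.183) = 0.1047 × 54.1 × 0.7902 = 4.478 mg/L.
Minimum DO = C_s − D_c = 8.99 − 4.478 = 4.512 mg/L.

t_c ≈ 1.18 d; D_c ≈ 4.48 mg/L; min DO ≈ 4.51 mg/L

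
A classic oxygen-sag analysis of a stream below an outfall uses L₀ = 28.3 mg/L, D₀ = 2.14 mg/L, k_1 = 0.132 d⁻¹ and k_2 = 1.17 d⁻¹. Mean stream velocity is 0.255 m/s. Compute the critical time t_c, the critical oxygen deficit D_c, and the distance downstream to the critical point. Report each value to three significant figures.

t_c ≈ 1.23 d; D_c ≈ 2.71 mg/L; x_c ≈ 27.1 km

With k_2/k_1 = 8.864 and 1 − D₀(k_2−k_1)/(k_1 L₀) = 0.4054,
t_c = ln(8.864 × 0.4054) / (1.17 − 0.132) = ln(3.593) / 1.038 = 1.279/1.038 = 1.232 d.
D_c = (k_1/k_2) L₀ e^(−k_1 t_c) = (0.132/1.17) × 28.3 × e^(−0.132×1.232) = 0.1128 × 28.3 × 0.8499 = 2.714 mg/L.
x_c = v t_c = 0.255 m/s × 1.232 d × 86400 s/d = 27150 m ≈ 27.1 km.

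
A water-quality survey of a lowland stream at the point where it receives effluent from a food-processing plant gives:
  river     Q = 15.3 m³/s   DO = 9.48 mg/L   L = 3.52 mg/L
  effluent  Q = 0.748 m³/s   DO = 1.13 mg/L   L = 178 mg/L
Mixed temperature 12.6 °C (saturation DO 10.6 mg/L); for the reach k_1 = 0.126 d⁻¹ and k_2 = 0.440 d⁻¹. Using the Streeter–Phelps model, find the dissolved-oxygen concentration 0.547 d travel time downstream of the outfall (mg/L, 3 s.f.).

DO ≈ 8.72 mg/L

Mixed DO = (15.3×9.48 + 0.748×1.13)/(15.3+0.748) = 145.9/16.05 = 9.091 mg/L.
Mixed L₀ = (15.3×3.52 + 0.748×178)/(16.05) = 187.0/16.05 = 11.65 mg/L.
Initial deficit D₀ = C_s − DO₀ = 10.6 − 9.091 = 1.509 mg/L.
D(0.547) = [0.126×11.65/(0.440−0.126)](e^(−0.126×0.547) − e^(−0.440×0.547)) + 1.509 e^(−0.440×0.547)
= 4.676 × (0.9334 − 0.7861) + 1.509 × 0.7861 = 1.875 mg/L.
DO = 10.6 − 1.875 = 8.725 mg/L.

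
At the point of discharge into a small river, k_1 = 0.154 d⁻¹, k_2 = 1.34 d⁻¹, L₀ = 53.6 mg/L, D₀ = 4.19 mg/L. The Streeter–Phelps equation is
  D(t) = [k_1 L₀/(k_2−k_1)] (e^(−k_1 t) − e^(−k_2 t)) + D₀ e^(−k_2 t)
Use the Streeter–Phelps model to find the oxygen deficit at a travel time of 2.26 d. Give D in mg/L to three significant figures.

k_1 L₀/(k_2−k_1) = 0.154×53.6/(1.34−0.154) = 8.254/1.186 = 6.960 mg/L.
e^(−k_1 t) = e^(−0.154×2.260) = 0.7061; e^(−k_2 t) = e^(−1.34×2.260) = 0.04839.
D = 6.960 × (0.7061 − 0.04839) + 4.19 × 0.04839 = 4.577 + 0.2028 = 4.780 mg/L.

D ≈ 4.78 mg/L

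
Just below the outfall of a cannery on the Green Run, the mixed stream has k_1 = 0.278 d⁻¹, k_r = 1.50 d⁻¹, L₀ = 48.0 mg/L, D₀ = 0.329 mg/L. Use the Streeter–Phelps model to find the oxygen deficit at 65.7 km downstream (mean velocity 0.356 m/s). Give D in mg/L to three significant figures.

D ≈ 5.60 mg/L

Travel time t = x/v = 65.7 km / (0.356 m/s) = 65700 m / 0.356 m/s = 184600 s = 2.136 d.
k_1 L₀/(k_r−k_1) = 0.278×48.0/(1.50−0.278) = 13.34/1.222 = 10.92 mg/L.
e^(−k_1 t) = e^(−0.278×2.136) = 0.5522; e^(−k_r t) = e^(−1.50×2.136) = 0.04060.
D = 10.92 × (0.5522 − 0.04060) + 0.329 × 0.04060 = 5.587 + 0.01336 = 5.600 mg/L.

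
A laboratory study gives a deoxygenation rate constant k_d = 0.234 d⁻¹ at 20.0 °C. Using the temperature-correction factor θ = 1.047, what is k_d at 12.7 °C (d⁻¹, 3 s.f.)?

k_d ≈ 0.167 d⁻¹

k_d(T₂) = k_d(T₁) · θ^(T₂−T₁) = 0.234 × 1.047^(12.7−20.0)
= 0.234 × 1.047^-7.30 = 0.234 × 0.7151 = 0.1673 d⁻¹.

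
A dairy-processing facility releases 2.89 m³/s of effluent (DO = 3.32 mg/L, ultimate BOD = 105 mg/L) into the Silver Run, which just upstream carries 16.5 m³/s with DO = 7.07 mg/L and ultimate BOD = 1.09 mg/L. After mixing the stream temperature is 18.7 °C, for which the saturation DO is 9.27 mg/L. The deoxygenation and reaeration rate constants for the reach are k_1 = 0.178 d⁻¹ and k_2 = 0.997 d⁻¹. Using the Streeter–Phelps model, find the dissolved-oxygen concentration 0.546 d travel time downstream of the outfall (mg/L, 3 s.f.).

DO ≈ 6.49 mg/L

Mixed DO = (16.5×7.07 + 2.89×3.32)/(16.5+2.89) = 126.2/19.39 = 6.511 mg/L.
Mixed L₀ = (16.5×1.09 + 2.89×105)/(19.39) = 321.4/19.39 = 16.58 mg/L.
Initial deficit D₀ = C_s − DO₀ = 9.27 − 6.511 = 2.759 mg/L.
D(0.546) = [0.178×16.58/(0.997−0.178)](e^(−0.178×0.546) − e^(−0.997×0.546)) + 2.759 e^(−0.997×0.546)
= 3.603 × (0.9074 − 0.5802) + 2.759 × 0.5802 = 2.780 mg/L.
DO = 9.27 − 2.780 = 6.490 mg/L.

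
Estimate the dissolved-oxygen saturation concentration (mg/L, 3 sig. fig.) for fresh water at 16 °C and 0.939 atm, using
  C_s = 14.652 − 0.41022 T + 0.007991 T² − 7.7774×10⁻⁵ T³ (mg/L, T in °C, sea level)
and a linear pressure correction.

C_s ≈ 9.22 mg/L

At sea level: C_s = 14.652 − 0.41022×16 + 0.007991×16² − 7.7774×10⁻⁵×16³ = 9.816 mg/L.
Pressure correction: C_s' = 9.816 × 0.939 = 9.217 mg/L.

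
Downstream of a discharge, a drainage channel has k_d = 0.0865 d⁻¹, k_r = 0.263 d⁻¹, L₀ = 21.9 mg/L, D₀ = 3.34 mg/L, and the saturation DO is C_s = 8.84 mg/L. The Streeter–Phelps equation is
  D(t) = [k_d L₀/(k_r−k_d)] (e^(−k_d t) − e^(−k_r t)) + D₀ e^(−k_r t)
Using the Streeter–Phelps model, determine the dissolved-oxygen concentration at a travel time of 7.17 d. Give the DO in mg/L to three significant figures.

DO ≈ 4.19 mg/L

k_d L₀/(k_r−k_d) = 0.0865×21.9/(0.263−0.0865) = 1.894/0.1765 = 10.73 mg/L.
e^(−k_d t) = e^(−0.0865×7.170) = 0.5378; e^(−k_r t) = e^(−0.263×7.170) = 0.1517.
D = 10.73 × (0.5378 − 0.1517) + 3.34 × 0.1517 = 4.144 + 0.5067 = 4.651 mg/L.
DO = C_s − D = 8.84 − 4.651 = 4.189 mg/L.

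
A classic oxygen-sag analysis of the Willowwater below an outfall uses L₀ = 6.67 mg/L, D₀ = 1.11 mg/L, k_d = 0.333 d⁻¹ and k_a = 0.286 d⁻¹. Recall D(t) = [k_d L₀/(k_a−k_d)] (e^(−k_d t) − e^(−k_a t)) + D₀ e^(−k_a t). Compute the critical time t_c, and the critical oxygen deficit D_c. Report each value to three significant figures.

t_c = [1/(k_a−k_d)] ln[(k_a/k_d)(1 − D₀(k_a−k_d)/(k_d L₀))]
= [1/(0.286−0.333)] ln[(0.286/0.333)(1 − 1.11×-0.04700/(0.333×6.67))]
= (1/-0.04700) ln[0.8589 × 1.023] = -21.28 × ln(0.8790) = -21.28 × -0.1289 = 2.743 d.
L(t_c) = L₀ e^(−k_d t_c) = 6.67 × 0.4011 = 2.675 mg/L, and at the critical point k_a D_c = k_d L, so D_c = (0.333/0.286) × 2.675 = 3.115 mg/L.

t_c ≈ 2.74 d; D_c ≈ 3.12 mg/L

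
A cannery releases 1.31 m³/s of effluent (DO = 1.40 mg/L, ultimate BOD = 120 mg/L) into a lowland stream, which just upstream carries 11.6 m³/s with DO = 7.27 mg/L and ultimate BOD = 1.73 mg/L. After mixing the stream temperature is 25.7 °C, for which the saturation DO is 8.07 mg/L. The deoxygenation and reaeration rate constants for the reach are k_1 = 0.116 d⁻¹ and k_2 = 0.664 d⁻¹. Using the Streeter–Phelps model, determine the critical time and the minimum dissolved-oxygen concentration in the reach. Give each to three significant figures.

Mixed DO = (11.6×7.27 + 1.31×1.40)/(11.6+1.31) = 86.17/12.91 = 6.674 mg/L.
Mixed L₀ = (11.6×1.73 + 1.31×120)/(12.91) = 177.3/12.91 = 13.73 mg/L.
Initial deficit D₀ = C_s − DO₀ = 8.07 − 6.674 = 1.396 mg/L.
t_c = (1/0.5480) ln[(0.664/0.116)(1 − 1.396×0.5480/(0.116×13.73))] = 1.825 × ln(2.976) = 1.990 d.
D_c = (0.116/0.664) × 13.73 × e^(−0.116×1.990) = 0.1747 × 13.73 × 0.7939 = 1.904 mg/L.
Minimum DO = 8.07 − 1.904 = 6.166 mg/L.

t_c ≈ 1.99 d; minimum DO ≈ 6.17 mg/L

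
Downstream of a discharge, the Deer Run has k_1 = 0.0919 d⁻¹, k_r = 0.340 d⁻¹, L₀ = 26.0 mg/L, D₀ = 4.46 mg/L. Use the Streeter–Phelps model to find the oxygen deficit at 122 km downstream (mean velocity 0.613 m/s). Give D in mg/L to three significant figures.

Travel time t = x/v = 122 km / (0.613 m/s) = 122000 m / 0.613 m/s = 199000 s = 2.303 d.
k_1 L₀/(k_r−k_1) = 0.0919×26.0/(0.340−0.0919) = 2.389/0.2481 = 9.631 mg/L.
e^(−k_1 t) = e^(−0.0919×2.303) = 0.8092; e^(−k_r t) = e^(−0.340×2.303) = 0.4569.
D = 9.631 × (0.8092 − 0.4569) + 4.46 × 0.4569 = 3.393 + 2.038 = 5.431 mg/L.

D ≈ 5.43 mg/L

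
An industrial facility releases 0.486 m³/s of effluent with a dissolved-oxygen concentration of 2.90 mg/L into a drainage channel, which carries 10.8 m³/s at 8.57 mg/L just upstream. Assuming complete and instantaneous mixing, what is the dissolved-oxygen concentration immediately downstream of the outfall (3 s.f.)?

Flow-weighted mixing: C = (Q_r C_r + Q_w C_w)/(Q_r + Q_w)
= (10.8×8.57 + 0.486×2.90)/(10.8 + 0.486) = 93.97/11.29 = 8.326 mg/L.

8.33 mg/L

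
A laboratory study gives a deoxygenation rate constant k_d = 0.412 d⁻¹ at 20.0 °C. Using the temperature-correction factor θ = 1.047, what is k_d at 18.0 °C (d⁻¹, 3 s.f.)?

k_d ≈ 0.376 d⁻¹

k_d(T₂) = k_d(T₁) · θ^(T₂−T₁) = 0.412 × 1.047^(18.0−20.0)
= 0.412 × 1.047^-2.00 = 0.412 × 0.9122 = 0.3758 d⁻¹.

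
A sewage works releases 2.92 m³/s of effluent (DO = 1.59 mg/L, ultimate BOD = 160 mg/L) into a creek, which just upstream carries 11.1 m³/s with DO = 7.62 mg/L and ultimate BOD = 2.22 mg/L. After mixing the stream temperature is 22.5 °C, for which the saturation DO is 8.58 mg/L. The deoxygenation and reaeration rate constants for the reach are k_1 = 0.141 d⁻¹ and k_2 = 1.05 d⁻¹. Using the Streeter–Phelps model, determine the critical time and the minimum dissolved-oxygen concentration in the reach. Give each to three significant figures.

t_c ≈ 1.63 d; minimum DO ≈ 4.84 mg/L

Mixed DO = (11.1×7.62 + 2.92×1.59)/(11.1+2.92) = 89.22/14.02 = 6.364 mg/L.
Mixed L₀ = (11.1×2.22 + 2.92×160)/(14.02) = 491.8/14.02 = 35.08 mg/L.
Initial deficit D₀ = C_s − DO₀ = 8.58 − 6.364 = 2.216 mg/L.
t_c = (1/0.9090) ln[(1.05/0.141)(1 − 2.216×0.9090/(0.141×35.08))] = 1.100 × ln(4.414) = 1.634 d.
D_c = (0.141/1.05) × 35.08 × e^(−0.141×1.634) = 0.1343 × 35.08 × 0.7943 = 3.742 mg/L.
Minimum DO = 8.58 − 3.742 = 4.838 mg/L.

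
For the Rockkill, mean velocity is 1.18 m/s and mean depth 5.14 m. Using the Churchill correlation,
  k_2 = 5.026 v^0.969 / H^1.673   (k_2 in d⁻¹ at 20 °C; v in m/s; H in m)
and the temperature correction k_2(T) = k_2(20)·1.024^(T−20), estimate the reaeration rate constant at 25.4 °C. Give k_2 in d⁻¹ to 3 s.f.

k_2(20) = 5.026 × 1.18^0.969 / 5.14^1.673 = 5.026 × 1.174 / 15.47 = 0.3814 d⁻¹.
k_2(25.4) = 0.3814 × 1.024^(25.4−20) = 0.3814 × 1.137 = 0.4336 d⁻¹.

k_2 ≈ 0.434 d⁻¹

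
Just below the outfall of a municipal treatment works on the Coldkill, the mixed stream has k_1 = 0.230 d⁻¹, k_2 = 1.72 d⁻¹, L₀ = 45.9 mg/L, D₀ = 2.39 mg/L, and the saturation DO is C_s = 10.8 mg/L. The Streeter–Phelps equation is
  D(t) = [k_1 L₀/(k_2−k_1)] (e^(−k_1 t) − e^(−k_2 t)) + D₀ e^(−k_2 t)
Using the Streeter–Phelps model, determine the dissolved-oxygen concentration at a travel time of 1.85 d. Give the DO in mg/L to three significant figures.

DO ≈ 6.37 mg/L

k_1 L₀/(k_2−k_1) = 0.230×45.9/(1.72−0.230) = 10.56/1.490 = 7.085 mg/L.
e^(−k_1 t) = e^(−0.230×1.850) = 0.6534; e^(−k_2 t) = e^(−1.72×1.850) = 0.04150.
D = 7.085 × (0.6534 − 0.04150) + 2.39 × 0.04150 = 4.336 + 0.09919 = 4.435 mg/L.
DO = C_s − D = 10.8 − 4.435 = 6.365 mg/L.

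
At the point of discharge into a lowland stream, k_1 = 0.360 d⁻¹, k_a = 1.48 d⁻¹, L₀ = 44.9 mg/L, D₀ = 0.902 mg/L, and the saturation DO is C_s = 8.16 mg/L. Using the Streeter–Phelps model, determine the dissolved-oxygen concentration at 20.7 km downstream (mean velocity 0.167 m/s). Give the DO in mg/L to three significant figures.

DO ≈ 1.17 mg/L

Travel time t = x/v = 20.7 km / (0.167 m/s) = 20700 m / 0.167 m/s = 124000 s = 1.435 d.
k_1 L₀/(k_a−k_1) = 0.360×44.9/(1.48−0.360) = 16.16/1.120 = 14.43 mg/L.
e^(−k_1 t) = e^(−0.360×1.435) = 0.5966; e^(−k_a t) = e^(−1.48×1.435) = 0.1196.
D = 14.43 × (0.5966 − 0.1196) + 0.902 × 0.1196 = 6.884 + 0.1079 = 6.992 mg/L.
DO = C_s − D = 8.16 − 6.992 = 1.168 mg/L.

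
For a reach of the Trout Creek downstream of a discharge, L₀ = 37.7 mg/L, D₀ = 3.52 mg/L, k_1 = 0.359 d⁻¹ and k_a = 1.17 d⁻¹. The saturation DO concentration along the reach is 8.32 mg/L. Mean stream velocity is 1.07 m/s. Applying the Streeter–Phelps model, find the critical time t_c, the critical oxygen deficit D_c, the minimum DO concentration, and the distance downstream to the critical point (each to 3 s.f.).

t_c ≈ 1.16 d; D_c ≈ 7.61 mg/L; min DO ≈ 0.705 mg/L; x_c ≈ 108 km

With k_a/k_1 = 3.259 and 1 − D₀(k_a−k_1)/(k_1 L₀) = 0.7891,
t_c = ln(3.259 × 0.7891) / (1.17 − 0.359) = ln(2.572) / 0.8110 = 0.9445/0.8110 = 1.165 d.
D_c = (k_1/k_a) L₀ e^(−k_1 t_c) = (0.359/1.17) × 37.7 × e^(−0.359×1.165) = 0.3068 × 37.7 × 0.6583 = 7.615 mg/L.
Minimum DO = C_s − D_c = 8.32 − 7.615 = 0.7051 mg/L.
x_c = v t_c = 1.07 m/s × 1.165 d × 86400 s/d = 107700 m ≈ 108 km.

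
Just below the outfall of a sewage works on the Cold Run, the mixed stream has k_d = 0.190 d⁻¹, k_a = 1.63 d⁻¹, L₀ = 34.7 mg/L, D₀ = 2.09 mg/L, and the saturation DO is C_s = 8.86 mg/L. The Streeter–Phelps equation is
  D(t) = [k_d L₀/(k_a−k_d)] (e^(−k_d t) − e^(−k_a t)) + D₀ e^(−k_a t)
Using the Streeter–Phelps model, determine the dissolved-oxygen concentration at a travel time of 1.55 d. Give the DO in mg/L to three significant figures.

k_d L₀/(k_a−k_d) = 0.190×34.7/(1.63−0.190) = 6.593/1.440 = 4.578 mg/L.
e^(−k_d t) = e^(−0.190×1.550) = 0.7449; e^(−k_a t) = e^(−1.63×1.550) = 0.07994.
D = 4.578 × (0.7449 − 0.07994) + 2.09 × 0.07994 = 3.045 + 0.1671 = 3.212 mg/L.
DO = C_s − D = 8.86 − 3.212 = 5.648 mg/L.

DO ≈ 5.65 mg/L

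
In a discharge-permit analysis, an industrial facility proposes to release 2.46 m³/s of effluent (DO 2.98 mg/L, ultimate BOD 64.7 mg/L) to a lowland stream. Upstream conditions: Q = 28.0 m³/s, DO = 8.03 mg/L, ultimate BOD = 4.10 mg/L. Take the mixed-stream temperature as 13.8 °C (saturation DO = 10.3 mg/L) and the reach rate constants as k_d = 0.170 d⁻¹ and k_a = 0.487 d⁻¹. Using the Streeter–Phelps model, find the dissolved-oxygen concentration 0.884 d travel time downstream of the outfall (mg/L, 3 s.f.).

Mixed DO = (28.0×8.03 + 2.46×2.98)/(28.0+2.46) = 232.2/30.46 = 7.622 mg/L.
Mixed L₀ = (28.0×4.10 + 2.46×64.7)/(30.46) = 274.0/30.46 = 8.994 mg/L.
Initial deficit D₀ = C_s − DO₀ = 10.3 − 7.622 = 2.678 mg/L.
D(0.884) = [0.170×8.994/(0.487−0.170)](e^(−0.170×0.884) − e^(−0.487×0.884)) + 2.678 e^(−0.487×0.884)
= 4.823 × (0.8605 − 0.6502) + 2.678 × 0.6502 = 2.755 mg/L.
DO = 10.3 − 2.755 = 7.545 mg/L.

DO ≈ 7.54 mg/L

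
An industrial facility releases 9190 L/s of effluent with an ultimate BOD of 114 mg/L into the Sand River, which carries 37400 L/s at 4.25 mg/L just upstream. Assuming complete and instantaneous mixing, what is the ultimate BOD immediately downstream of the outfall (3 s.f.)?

Flow-weighted mixing: C = (Q_r C_r + Q_w C_w)/(Q_r + Q_w)
= (37400×4.25 + 9190×114)/(37400 + 9190) = 1.207×10^6/46590 = 25.90 mg/L.

25.9 mg/L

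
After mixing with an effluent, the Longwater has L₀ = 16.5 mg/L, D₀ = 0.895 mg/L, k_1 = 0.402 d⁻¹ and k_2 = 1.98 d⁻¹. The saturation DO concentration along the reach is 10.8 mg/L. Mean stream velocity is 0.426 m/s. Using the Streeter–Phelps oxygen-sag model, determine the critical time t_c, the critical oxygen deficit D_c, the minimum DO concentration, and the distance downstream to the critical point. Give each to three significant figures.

With k_2/k_1 = 4.925 and 1 − D₀(k_2−k_1)/(k_1 L₀) = 0.7871,
t_c = ln(4.925 × 0.7871) / (1.98 − 0.402) = ln(3.877) / 1.578 = 1.355/1.578 = 0.8587 d.
D_c = (k_1/k_2) L₀ e^(−k_1 t_c) = (0.402/1.98) × 16.5 × e^(−0.402×0.8587) = 0.2030 × 16.5 × 0.7081 = 2.372 mg/L.
Minimum DO = C_s − D_c = 10.8 − 2.372 = 8.428 mg/L.
x_c = v t_c = 0.426 m/s × 0.8587 d × 86400 s/d = 31600 m ≈ 31.6 km.

t_c ≈ 0.859 d; D_c ≈ 2.37 mg/L; min DO ≈ 8.43 mg/L; x_c ≈ 31.6 km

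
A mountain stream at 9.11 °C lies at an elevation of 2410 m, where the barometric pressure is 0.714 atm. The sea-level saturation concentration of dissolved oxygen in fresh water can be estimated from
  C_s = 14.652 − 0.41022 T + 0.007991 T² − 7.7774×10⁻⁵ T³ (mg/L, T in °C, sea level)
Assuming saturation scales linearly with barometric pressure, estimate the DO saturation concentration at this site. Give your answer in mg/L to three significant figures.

C_s ≈ 8.22 mg/L

At sea level: C_s = 14.652 − 0.41022×9.11 + 0.007991×9.11² − 7.7774×10⁻⁵×9.11³ = 11.52 mg/L.
Pressure correction: C_s' = 11.52 × 0.714 = 8.225 mg/L.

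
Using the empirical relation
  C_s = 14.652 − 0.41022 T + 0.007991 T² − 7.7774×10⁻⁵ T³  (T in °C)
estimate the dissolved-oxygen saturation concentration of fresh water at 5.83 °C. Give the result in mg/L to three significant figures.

C_s ≈ 12.5 mg/L

C_s = 14.652 − 0.41022×5.83 + 0.007991×5.83² − 7.7774×10⁻⁵×5.83³ = 12.52 mg/L.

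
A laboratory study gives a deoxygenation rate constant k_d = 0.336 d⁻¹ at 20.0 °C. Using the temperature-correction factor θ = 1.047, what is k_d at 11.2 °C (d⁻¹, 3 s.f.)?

k_d(T₂) = k_d(T₁) · θ^(T₂−T₁) = 0.336 × 1.047^(11.2−20.0)
= 0.336 × 1.047^-8.80 = 0.336 × 0.6675 = 0.2243 d⁻¹.

k_d ≈ 0.224 d⁻¹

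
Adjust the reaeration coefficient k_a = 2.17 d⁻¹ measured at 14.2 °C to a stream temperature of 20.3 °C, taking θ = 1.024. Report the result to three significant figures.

k_a ≈ 2.51 d⁻¹

k_a(T₂) = k_a(T₁) · θ^(T₂−T₁) = 2.17 × 1.024^(20.3−14.2)
= 2.17 × 1.024^6.10 = 2.17 × 1.156 = 2.508 d⁻¹.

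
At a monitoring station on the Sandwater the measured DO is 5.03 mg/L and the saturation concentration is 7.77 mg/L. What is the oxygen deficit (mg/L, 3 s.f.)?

D = C_s − C = 7.77 − 5.03 = 2.74 mg/L.

D ≈ 2.74 mg/L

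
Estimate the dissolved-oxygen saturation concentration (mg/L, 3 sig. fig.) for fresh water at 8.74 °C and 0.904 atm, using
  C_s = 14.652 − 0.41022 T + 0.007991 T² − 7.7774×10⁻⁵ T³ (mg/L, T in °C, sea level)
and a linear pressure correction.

C_s ≈ 10.5 mg/L

At sea level: C_s = 14.652 − 0.41022×8.74 + 0.007991×8.74² − 7.7774×10⁻⁵×8.74³ = 11.63 mg/L.
Pressure correction: C_s' = 11.63 × 0.904 = 10.51 mg/L.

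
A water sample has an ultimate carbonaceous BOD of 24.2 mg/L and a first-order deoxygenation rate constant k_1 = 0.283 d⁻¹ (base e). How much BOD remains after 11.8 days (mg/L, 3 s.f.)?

L ≈ 0.858 mg/L

L_t = L₀ e^(−k_1 t) = 24.2 × e^(−0.283×11.8) = 24.2 × 0.03546 = 0.8581 mg/L.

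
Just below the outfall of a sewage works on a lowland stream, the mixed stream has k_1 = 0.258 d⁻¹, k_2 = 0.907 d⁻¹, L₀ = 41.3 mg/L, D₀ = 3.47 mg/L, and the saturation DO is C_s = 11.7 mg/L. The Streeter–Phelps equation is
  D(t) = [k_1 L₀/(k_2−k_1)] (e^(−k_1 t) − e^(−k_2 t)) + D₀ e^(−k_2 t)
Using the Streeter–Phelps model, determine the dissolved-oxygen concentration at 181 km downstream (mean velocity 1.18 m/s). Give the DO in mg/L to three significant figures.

DO ≈ 3.90 mg/L

Travel time t = x/v = 181 km / (1.18 m/s) = 181000 m / 1.18 m/s = 153400 s = 1.775 d.
k_1 L₀/(k_2−k_1) = 0.258×41.3/(0.907−0.258) = 10.66/0.6490 = 16.42 mg/L.
e^(−k_1 t) = e^(−0.258×1.775) = 0.6325; e^(−k_2 t) = e^(−0.907×1.775) = 0.1998.
D = 16.42 × (0.6325 − 0.1998) + 3.47 × 0.1998 = 7.104 + 0.6934 = 7.797 mg/L.
DO = C_s − D = 11.7 − 7.797 = 3.903 mg/L.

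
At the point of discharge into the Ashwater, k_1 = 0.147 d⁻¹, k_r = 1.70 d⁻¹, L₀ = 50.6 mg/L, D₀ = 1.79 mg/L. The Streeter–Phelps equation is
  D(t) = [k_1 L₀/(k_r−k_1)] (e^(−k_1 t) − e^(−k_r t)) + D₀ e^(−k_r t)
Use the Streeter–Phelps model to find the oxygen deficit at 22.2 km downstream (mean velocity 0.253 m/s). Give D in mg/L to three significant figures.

Travel time t = x/v = 22.2 km / (0.253 m/s) = 22200 m / 0.253 m/s = 87750 s = 1.016 d.
k_1 L₀/(k_r−k_1) = 0.147×50.6/(1.70−0.147) = 7.438/1.553 = 4.790 mg/L.
e^(−k_1 t) = e^(−0.147×1.016) = 0.8613; e^(−k_r t) = e^(−1.70×1.016) = 0.1779.
D = 4.790 × (0.8613 − 0.1779) + 1.79 × 0.1779 = 3.273 + 0.3185 = 3.592 mg/L.

D ≈ 3.59 mg/L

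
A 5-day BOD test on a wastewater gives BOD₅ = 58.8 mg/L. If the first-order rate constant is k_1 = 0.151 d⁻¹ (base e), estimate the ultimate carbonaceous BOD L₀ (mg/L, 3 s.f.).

BOD₅ = L₀(1 − e^(−5k_1)) ⇒ L₀ = BOD₅ / (1 − e^(−5×0.151))
= 58.8 / (1 − 0.4700) = 58.8 / 0.5300 = 110.9 mg/L.

L₀ ≈ 111 mg/L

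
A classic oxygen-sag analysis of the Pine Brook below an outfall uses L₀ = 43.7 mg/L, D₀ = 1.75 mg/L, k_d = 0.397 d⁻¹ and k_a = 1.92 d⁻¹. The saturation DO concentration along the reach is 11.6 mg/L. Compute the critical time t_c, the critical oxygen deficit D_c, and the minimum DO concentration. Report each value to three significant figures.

t_c ≈ 0.925 d; D_c ≈ 6.26 mg/L; min DO ≈ 5.34 mg/L

t_c = [1/(k_a−k_d)] ln[(k_a/k_d)(1 − D₀(k_a−k_d)/(k_d L₀))]
= [1/(1.92−0.397)] ln[(1.92/0.397)(1 − 1.75×1.523/(0.397×43.7))]
= (1/1.523) ln[4.836 × 0.8464] = 0.6566 × ln(4.093) = 0.6566 × 1.409 = 0.9254 d.
D_c = (k_d/k_a) L₀ e^(−k_d t_c) = (0.397/1.92) × 43.7 × e^(−0.397×0.9254) = 0.2068 × 43.7 × 0.6926 = 6.258 mg/L.
Minimum DO = C_s − D_c = 11.6 − 6.258 = 5.342 mg/L.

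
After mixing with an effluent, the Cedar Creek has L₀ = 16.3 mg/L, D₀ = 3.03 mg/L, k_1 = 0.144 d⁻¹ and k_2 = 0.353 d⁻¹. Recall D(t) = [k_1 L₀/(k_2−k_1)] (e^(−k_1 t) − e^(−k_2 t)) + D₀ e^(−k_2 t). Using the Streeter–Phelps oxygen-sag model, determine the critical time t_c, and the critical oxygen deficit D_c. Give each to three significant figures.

t_c ≈ 2.79 d; D_c ≈ 4.45 mg/L

t_c = [1/(k_2−k_1)] ln[(k_2/k_1)(1 − D₀(k_2−k_1)/(k_1 L₀))]
= [1/(0.353−0.144)] ln[(0.353/0.144)(1 − 3.03×0.2090/(0.144×16.3))]
= (1/0.2090) ln[2.451 × 0.7302] = 4.785 × ln(1.790) = 4.785 × 0.5822 = 2.786 d.
L(t_c) = L₀ e^(−k_1 t_c) = 16.3 × 0.6696 = 10.91 mg/L, and at the critical point k_2 D_c = k_1 L, so D_c = (0.144/0.353) × 10.91 = 4.452 mg/L.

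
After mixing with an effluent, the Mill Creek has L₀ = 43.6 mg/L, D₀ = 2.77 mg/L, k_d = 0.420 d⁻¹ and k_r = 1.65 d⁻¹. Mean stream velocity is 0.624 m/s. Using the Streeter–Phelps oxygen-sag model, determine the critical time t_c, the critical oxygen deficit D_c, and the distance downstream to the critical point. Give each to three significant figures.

t_c = [1/(k_r−k_d)] ln[(k_r/k_d)(1 − D₀(k_r−k_d)/(k_d L₀))]
= [1/(1.65−0.420)] ln[(1.65/0.420)(1 − 2.77×1.230/(0.420×43.6))]
= (1/1.230) ln[3.929 × 0.8139] = 0.8130 × ln(3.198) = 0.8130 × 1.162 = 0.9450 d.
L(t_c) = L₀ e^(−k_d t_c) = 43.6 × 0.6724 = 29.32 mg/L, and at the critical point k_r D_c = k_d L, so D_c = (0.420/1.65) × 29.32 = 7.462 mg/L.
x_c = v t_c = 0.624 m/s × 0.9450 d × 86400 s/d = 50950 m ≈ 51.0 km.

t_c ≈ 0.945 d; D_c ≈ 7.46 mg/L; x_c ≈ 51.0 km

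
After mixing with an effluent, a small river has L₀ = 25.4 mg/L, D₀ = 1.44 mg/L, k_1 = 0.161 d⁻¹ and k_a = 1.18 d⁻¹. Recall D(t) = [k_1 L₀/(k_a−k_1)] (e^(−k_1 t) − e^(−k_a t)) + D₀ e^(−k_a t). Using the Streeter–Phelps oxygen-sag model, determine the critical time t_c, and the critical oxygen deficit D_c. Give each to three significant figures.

t_c ≈ 1.52 d; D_c ≈ 2.71 mg/L

At the critical point dD/dt = 0, so k_1 L₀ e^(−k_1 t) = k_a D. Substituting D(t) from the Streeter–Phelps equation and solving for t gives
t_c = ln[(k_a/k_1)(1 − D₀(k_a−k_1)/(k_1 L₀))] / (k_a−k_1).
Here k_a−k_1 = 1.019 d⁻¹ and 1 − D₀(k_a−k_1)/(k_1 L₀) = 1 − 1.44×1.019/(0.161×25.4) = 0.6412, so
t_c = ln(7.329 × 0.6412) / 1.019 = 1.547 / 1.019 = 1.519 d.
L(t_c) = L₀ e^(−k_1 t_c) = 25.4 × 0.7831 = 19.89 mg/L, and at the critical point k_a D_c = k_1 L, so D_c = (0.161/1.18) × 19.89 = 2.714 mg/L.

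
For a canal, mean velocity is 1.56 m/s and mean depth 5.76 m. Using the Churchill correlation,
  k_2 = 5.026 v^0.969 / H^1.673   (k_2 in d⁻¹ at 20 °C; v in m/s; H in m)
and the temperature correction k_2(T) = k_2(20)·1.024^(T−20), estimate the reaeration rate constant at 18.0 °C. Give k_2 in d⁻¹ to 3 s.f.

k_2(20) = 5.026 × 1.56^0.969 / 5.76^1.673 = 5.026 × 1.539 / 18.71 = 0.4132 d⁻¹.
k_2(18.0) = 0.4132 × 1.024^(18.0−20) = 0.4132 × 0.9537 = 0.3941 d⁻¹.

k_2 ≈ 0.394 d⁻¹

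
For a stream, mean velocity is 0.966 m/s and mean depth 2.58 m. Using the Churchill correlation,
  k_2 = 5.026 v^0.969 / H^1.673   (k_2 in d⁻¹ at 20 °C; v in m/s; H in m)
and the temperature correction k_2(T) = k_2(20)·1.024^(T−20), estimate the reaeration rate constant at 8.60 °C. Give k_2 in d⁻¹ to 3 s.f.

k_2(20) = 5.026 × 0.966^0.969 / 2.58^1.673 = 5.026 × 0.9670 / 4.882 = 0.9955 d⁻¹.
k_2(8.60) = 0.9955 × 1.024^(8.60−20) = 0.9955 × 0.7631 = 0.7596 d⁻¹.

k_2 ≈ 0.760 d⁻¹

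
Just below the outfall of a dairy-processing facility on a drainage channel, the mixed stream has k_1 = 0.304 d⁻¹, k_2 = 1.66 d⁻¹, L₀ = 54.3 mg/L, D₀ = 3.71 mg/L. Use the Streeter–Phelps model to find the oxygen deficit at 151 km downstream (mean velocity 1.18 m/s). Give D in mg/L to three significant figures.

D ≈ 7.04 mg/L

Travel time t = x/v = 151 km / (1.18 m/s) = 151000 m / 1.18 m/s = 128000 s = 1.481 d.
k_1 L₀/(k_2−k_1) = 0.304×54.3/(1.66−0.304) = 16.51/1.356 = 12.17 mg/L.
e^(−k_1 t) = e^(−0.304×1.481) = 0.6375; e^(−k_2 t) = e^(−1.66×1.481) = 0.08555.
D = 12.17 × (0.6375 − 0.08555) + 3.71 × 0.08555 = 6.719 + 0.3174 = 7.036 mg/L.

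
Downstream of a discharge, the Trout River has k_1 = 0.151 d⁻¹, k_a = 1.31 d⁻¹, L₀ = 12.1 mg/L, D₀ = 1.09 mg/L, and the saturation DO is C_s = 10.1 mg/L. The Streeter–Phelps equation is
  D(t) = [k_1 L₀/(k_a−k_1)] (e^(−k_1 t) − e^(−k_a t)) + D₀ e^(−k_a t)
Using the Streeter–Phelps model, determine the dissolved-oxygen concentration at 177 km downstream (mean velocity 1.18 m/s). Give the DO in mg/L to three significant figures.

DO ≈ 8.94 mg/L

Travel time t = x/v = 177 km / (1.18 m/s) = 177000 m / 1.18 m/s = 150000 s = 1.736 d.
k_1 L₀/(k_a−k_1) = 0.151×12.1/(1.31−0.151) = 1.827/1.159 = 1.576 mg/L.
e^(−k_1 t) = e^(−0.151×1.736) = 0.7694; e^(−k_a t) = e^(−1.31×1.736) = 0.1029.
D = 1.576 × (0.7694 − 0.1029) + 1.09 × 0.1029 = 1.051 + 0.1121 = 1.163 mg/L.
DO = C_s − D = 10.1 − 1.163 = 8.937 mg/L.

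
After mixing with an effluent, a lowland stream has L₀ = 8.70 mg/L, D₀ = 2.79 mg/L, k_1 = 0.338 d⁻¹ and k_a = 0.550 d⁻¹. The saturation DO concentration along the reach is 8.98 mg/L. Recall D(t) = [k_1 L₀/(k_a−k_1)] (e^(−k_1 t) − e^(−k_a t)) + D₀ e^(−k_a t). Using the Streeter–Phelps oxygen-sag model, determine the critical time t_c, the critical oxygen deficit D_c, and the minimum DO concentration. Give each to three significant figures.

t_c ≈ 1.24 d; D_c ≈ 3.52 mg/L; min DO ≈ 5.46 mg/L

t_c = [1/(k_a−k_1)] ln[(k_a/k_1)(1 − D₀(k_a−k_1)/(k_1 L₀))]
= [1/(0.550−0.338)] ln[(0.550/0.338)(1 − 2.79×0.2120/(0.338×8.70))]
= (1/0.2120) ln[1.627 × 0.7989] = 4.717 × ln(1.300) = 4.717 × 0.2623 = 1.237 d.
D_c = (k_1/k_a) L₀ e^(−k_1 t_c) = (0.338/0.550) × 8.70 × e^(−0.338×1.237) = 0.6145 × 8.70 × 0.6582 = 3.519 mg/L.
Minimum DO = C_s − D_c = 8.98 − 3.519 = 5.461 mg/L.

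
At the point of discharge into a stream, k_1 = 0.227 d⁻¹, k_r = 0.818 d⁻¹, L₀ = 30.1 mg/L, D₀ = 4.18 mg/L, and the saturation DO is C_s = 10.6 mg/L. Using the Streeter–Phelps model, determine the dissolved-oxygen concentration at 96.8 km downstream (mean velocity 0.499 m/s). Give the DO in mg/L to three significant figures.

Travel time t = x/v = 96.8 km / (0.499 m/s) = 96800 m / 0.499 m/s = 194000 s = 2.245 d.
k_1 L₀/(k_r−k_1) = 0.227×30.1/(0.818−0.227) = 6.833/0.5910 = 11.56 mg/L.
e^(−k_1 t) = e^(−0.227×2.245) = 0.6007; e^(−k_r t) = e^(−0.818×2.245) = 0.1594.
D = 11.56 × (0.6007 − 0.1594) + 4.18 × 0.1594 = 5.102 + 0.6661 = 5.769 mg/L.
DO = C_s − D = 10.6 − 5.769 = 4.831 mg/L.

DO ≈ 4.83 mg/L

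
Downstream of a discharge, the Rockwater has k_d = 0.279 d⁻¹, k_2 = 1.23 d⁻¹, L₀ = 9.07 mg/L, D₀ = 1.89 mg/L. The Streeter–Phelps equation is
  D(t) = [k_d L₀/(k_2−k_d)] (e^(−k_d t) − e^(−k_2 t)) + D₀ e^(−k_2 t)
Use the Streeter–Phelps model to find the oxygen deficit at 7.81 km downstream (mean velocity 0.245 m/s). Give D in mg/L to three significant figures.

D ≈ 1.91 mg/L

Travel time t = x/v = 7.81 km / (0.245 m/s) = 7810 m / 0.245 m/s = 31880 s = 0.3690 d.
k_d L₀/(k_2−k_d) = 0.279×9.07/(1.23−0.279) = 2.531/0.9510 = 2.661 mg/L.
e^(−k_d t) = e^(−0.279×0.3690) = 0.9022; e^(−k_2 t) = e^(−1.23×0.3690) = 0.6352.
D = 2.661 × (0.9022 − 0.6352) + 1.89 × 0.6352 = 0.7104 + 1.201 = 1.911 mg/L.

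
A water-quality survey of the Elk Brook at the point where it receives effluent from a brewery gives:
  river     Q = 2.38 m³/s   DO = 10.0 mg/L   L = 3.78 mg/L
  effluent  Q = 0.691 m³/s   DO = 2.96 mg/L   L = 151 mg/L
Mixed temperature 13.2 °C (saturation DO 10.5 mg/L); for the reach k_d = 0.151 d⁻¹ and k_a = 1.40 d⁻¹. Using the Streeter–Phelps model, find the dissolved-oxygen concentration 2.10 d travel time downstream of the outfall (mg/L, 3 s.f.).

DO ≈ 7.38 mg/L

Mixed DO = (2.38×10.0 + 0.691×2.96)/(2.38+0.691) = 25.85/3.071 = 8.416 mg/L.
Mixed L₀ = (2.38×3.78 + 0.691×151)/(3.071) = 113.3/3.071 = 36.91 mg/L.
Initial deficit D₀ = C_s − DO₀ = 10.5 − 8.416 = 2.084 mg/L.
D(2.10) = [0.151×36.91/(1.40−0.151)](e^(−0.151×2.10) − e^(−1.40×2.10)) + 2.084 e^(−1.40×2.10)
= 4.462 × (0.7283 − 0.05287) + 2.084 × 0.05287 = 3.124 mg/L.
DO = 10.5 − 3.124 = 7.376 mg/L.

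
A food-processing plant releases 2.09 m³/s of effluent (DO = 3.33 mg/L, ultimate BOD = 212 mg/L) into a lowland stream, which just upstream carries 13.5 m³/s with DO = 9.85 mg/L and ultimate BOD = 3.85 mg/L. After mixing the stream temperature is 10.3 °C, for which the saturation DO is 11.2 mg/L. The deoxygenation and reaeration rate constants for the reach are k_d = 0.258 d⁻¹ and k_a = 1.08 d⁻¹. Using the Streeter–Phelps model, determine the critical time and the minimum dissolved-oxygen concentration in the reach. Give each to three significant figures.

Mixed DO = (13.5×9.85 + 2.09×3.33)/(13.5+2.09) = 139.9/15.59 = 8.976 mg/L.
Mixed L₀ = (13.5×3.85 + 2.09×212)/(15.59) = 495.1/15.59 = 31.75 mg/L.
Initial deficit D₀ = C_s − DO₀ = 11.2 − 8.976 = 2.224 mg/L.
t_c = (1/0.8220) ln[(1.08/0.258)(1 − 2.224×0.8220/(0.258×31.75))] = 1.217 × ln(3.252) = 1.435 d.
D_c = (0.258/1.08) × 31.75 × e^(−0.258×1.435) = 0.2389 × 31.75 × 0.6906 = 5.239 mg/L.
Minimum DO = 11.2 − 5.239 = 5.961 mg/L.

t_c ≈ 1.43 d; minimum DO ≈ 5.96 mg/L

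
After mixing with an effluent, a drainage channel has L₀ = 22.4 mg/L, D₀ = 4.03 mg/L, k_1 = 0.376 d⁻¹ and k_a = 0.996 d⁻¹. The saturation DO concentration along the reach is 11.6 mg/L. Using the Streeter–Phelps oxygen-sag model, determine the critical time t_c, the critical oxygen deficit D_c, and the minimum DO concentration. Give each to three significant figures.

t_c = [1/(k_a−k_1)] ln[(k_a/k_1)(1 − D₀(k_a−k_1)/(k_1 L₀))]
= [1/(0.996−0.376)] ln[(0.996/0.376)(1 − 4.03×0.6200/(0.376×22.4))]
= (1/0.6200) ln[2.649 × 0.7033] = 1.613 × ln(1.863) = 1.613 × 0.6222 = 1.004 d.
D_c = (k_1/k_a) L₀ e^(−k_1 t_c) = (0.376/0.996) × 22.4 × e^(−0.376×1.004) = 0.3775 × 22.4 × 0.6857 = 5.798 mg/L.
Minimum DO = C_s − D_c = 11.6 − 5.798 = 5.802 mg/L.

t_c ≈ 1.00 d; D_c ≈ 5.80 mg/L; min DO ≈ 5.80 mg/L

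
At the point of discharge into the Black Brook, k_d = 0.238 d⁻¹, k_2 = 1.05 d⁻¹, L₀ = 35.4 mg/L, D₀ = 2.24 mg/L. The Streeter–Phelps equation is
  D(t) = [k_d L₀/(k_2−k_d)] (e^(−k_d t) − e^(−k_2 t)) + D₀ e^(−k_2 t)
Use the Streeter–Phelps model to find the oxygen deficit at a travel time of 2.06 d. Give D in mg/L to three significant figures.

D ≈ 5.42 mg/L

k_d L₀/(k_2−k_d) = 0.238×35.4/(1.05−0.238) = 8.425/0.8120 = 10.38 mg/L.
e^(−k_d t) = e^(−0.238×2.060) = 0.6125; e^(−k_2 t) = e^(−1.05×2.060) = 0.1150.
D = 10.38 × (0.6125 − 0.1150) + 2.24 × 0.1150 = 5.162 + 0.2576 = 5.419 mg/L.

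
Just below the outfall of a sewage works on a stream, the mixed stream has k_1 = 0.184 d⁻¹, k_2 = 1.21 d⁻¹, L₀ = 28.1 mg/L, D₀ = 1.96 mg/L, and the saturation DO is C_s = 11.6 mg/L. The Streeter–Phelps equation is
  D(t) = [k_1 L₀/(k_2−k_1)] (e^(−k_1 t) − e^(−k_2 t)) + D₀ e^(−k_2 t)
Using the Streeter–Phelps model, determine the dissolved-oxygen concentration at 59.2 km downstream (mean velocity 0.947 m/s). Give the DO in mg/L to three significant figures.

Travel time t = x/v = 59.2 km / (0.947 m/s) = 59200 m / 0.947 m/s = 62510 s = 0.7235 d.
k_1 L₀/(k_2−k_1) = 0.184×28.1/(1.21−0.184) = 5.170/1.026 = 5.039 mg/L.
e^(−k_1 t) = e^(−0.184×0.7235) = 0.8754; e^(−k_2 t) = e^(−1.21×0.7235) = 0.4167.
D = 5.039 × (0.8754 − 0.4167) + 1.96 × 0.4167 = 2.311 + 0.8167 = 3.128 mg/L.
DO = C_s − D = 11.6 − 3.128 = 8.472 mg/L.

DO ≈ 8.47 mg/L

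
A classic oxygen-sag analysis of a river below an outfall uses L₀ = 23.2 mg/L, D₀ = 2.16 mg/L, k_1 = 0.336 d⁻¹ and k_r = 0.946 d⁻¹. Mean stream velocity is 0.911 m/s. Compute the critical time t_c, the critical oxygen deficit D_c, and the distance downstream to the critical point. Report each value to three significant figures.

t_c = [1/(k_r−k_1)] ln[(k_r/k_1)(1 − D₀(k_r−k_1)/(k_1 L₀))]
= [1/(0.946−0.336)] ln[(0.946/0.336)(1 − 2.16×0.6100/(0.336×23.2))]
= (1/0.6100) ln[2.815 × 0.8310] = 1.639 × ln(2.340) = 1.639 × 0.8500 = 1.393 d.
L(t_c) = L₀ e^(−k_1 t_c) = 23.2 × 0.6261 = 14.53 mg/L, and at the critical point k_r D_c = k_1 L, so D_c = (0.336/0.946) × 14.53 = 5.159 mg/L.
x_c = v t_c = 0.911 m/s × 1.393 d × 86400 s/d = 109700 m ≈ 110 km.

t_c ≈ 1.39 d; D_c ≈ 5.16 mg/L; x_c ≈ 110 km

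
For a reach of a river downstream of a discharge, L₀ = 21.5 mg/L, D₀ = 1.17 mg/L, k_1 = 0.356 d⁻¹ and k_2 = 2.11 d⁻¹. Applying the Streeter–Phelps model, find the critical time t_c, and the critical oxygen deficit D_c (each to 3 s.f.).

At the critical point dD/dt = 0, so k_1 L₀ e^(−k_1 t) = k_2 D. Substituting D(t) from the Streeter–Phelps equation and solving for t gives
t_c = ln[(k_2/k_1)(1 − D₀(k_2−k_1)/(k_1 L₀))] / (k_2−k_1).
Here k_2−k_1 = 1.754 d⁻¹ and 1 − D₀(k_2−k_1)/(k_1 L₀) = 1 − 1.17×1.754/(0.356×21.5) = 0.7319, so
t_c = ln(5.927 × 0.7319) / 1.754 = 1.467 / 1.754 = 0.8366 d.
D_c = (k_1/k_2) L₀ e^(−k_1 t_c) = (0.356/2.11) × 21.5 × e^(−0.356×0.8366) = 0.1687 × 21.5 × 0.7424 = 2.693 mg/L.

t_c ≈ 0.837 d; D_c ≈ 2.69 mg/L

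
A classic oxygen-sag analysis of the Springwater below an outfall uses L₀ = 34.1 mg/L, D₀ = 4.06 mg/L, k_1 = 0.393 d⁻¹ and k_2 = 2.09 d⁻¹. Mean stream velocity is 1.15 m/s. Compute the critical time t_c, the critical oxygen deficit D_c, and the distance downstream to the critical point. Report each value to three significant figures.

t_c ≈ 0.559 d; D_c ≈ 5.15 mg/L; x_c ≈ 55.6 km

With k_2/k_1 = 5.318 and 1 − D₀(k_2−k_1)/(k_1 L₀) = 0.4859,
t_c = ln(5.318 × 0.4859) / (2.09 − 0.393) = ln(2.584) / 1.697 = 0.9493/1.697 = 0.5594 d.
L(t_c) = L₀ e^(−k_1 t_c) = 34.1 × 0.8026 = 27.37 mg/L, and at the critical point k_2 D_c = k_1 L, so D_c = (0.393/2.09) × 27.37 = 5.147 mg/L.
x_c = v t_c = 1.15 m/s × 0.5594 d × 86400 s/d = 55580 m ≈ 55.6 km.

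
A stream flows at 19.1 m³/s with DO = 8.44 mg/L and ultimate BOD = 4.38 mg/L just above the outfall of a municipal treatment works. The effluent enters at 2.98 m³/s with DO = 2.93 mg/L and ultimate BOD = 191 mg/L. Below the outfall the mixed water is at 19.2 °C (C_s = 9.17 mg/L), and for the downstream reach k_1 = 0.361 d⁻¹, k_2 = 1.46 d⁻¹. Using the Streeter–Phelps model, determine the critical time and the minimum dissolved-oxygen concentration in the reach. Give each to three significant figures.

t_c ≈ 1.12 d; minimum DO ≈ 4.29 mg/L

Mixed DO = (19.1×8.44 + 2.98×2.93)/(19.1+2.98) = 169.9/22.08 = 7.696 mg/L.
Mixed L₀ = (19.1×4.38 + 2.98×191)/(22.08) = 652.8/22.08 = 29.57 mg/L.
Initial deficit D₀ = C_s − DO₀ = 9.17 − 7.696 = 1.474 mg/L.
t_c = (1/1.099) ln[(1.46/0.361)(1 − 1.474×1.099/(0.361×29.57))] = 0.9099 × ln(3.431) = 1.122 d.
D_c = (0.361/1.46) × 29.57 × e^(−0.361×1.122) = 0.2473 × 29.57 × 0.6670 = 4.876 mg/L.
Minimum DO = 9.17 − 4.876 = 4.294 mg/L.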